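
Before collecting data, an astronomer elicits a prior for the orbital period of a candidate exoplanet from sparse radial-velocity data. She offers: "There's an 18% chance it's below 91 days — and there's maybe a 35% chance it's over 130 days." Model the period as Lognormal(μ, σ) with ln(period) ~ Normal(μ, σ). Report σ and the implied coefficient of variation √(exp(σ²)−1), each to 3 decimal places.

σ ≈ 0.274, CV ≈ 0.279

If T ~ Lognormal(μ,σ) then ln T ~ Normal(μ,σ), so the p-quantile of ln T is μ + z_p·σ.
ln(91) = 4.511 and ln(130) = 4.868; z_{0.18} = -0.9154, z_{0.65} = 0.3853.
σ = (4.868 − 4.511)/(0.3853 − (-0.9154)) = 0.274.
μ = 4.511 − (-0.9154)·0.274 = 4.762.
CV = √(exp(σ²)−1) = √(exp(0.0752)−1) = 0.279.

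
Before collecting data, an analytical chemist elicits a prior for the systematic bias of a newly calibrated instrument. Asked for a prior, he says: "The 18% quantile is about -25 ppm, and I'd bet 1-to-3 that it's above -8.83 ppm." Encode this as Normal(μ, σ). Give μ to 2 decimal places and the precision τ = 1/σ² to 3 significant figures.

For Normal(μ,σ), the p-quantile is μ + z_p·σ. Here z_{0.18} = -0.9154, z_{0.75} = 0.6745.
So -25 = μ − 0.9154σ and -8.83 = μ + 0.6745σ.
Subtracting: σ = (-8.83 − -25)/(0.6745 − (-0.9154)) = 10.17.
Then μ = -25 − (-0.9154)·10.17 = -15.69.
Precision τ = 1/σ² = 1/10.17² = 0.00967.

μ = -15.69, τ = 0.00967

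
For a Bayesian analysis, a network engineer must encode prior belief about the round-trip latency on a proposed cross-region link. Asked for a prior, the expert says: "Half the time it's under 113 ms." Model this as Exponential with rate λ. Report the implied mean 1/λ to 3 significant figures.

Exponential median = ln 2 / λ, so λ = ln 2 / 113.0 = 0.00613.
Mean = 1/λ = 163 ms.

mean ≈ 163 ms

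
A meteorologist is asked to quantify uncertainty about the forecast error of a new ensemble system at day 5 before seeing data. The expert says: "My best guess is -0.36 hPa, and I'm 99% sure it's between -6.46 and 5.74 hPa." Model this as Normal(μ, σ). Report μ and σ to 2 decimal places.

A symmetric 99% interval runs μ ± z·σ with z = 2.576.
Half-width = 6.1, so σ = 6.1/2.576 = 2.37.
μ is the stated best guess, -0.36.

μ = -0.36, σ = 2.37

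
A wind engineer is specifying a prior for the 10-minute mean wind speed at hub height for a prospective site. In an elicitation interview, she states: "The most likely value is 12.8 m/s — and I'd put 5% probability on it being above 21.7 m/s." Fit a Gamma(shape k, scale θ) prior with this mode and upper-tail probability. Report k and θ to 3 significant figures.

k ≈ 11, θ ≈ 1.28

Gamma(k,θ) with k>1 has mode (k−1)θ, so θ = 12.8/(k−1).
Need P(X < 21.7) = 0.95 with θ tied to k this way. Start at k = 2, θ = 12.8: P(X<21.7) ≈ 0.505.
Too low — raise k to concentrate. Iterating converges to k ≈ 11.
Then θ = 12.8/(11−1) ≈ 1.28.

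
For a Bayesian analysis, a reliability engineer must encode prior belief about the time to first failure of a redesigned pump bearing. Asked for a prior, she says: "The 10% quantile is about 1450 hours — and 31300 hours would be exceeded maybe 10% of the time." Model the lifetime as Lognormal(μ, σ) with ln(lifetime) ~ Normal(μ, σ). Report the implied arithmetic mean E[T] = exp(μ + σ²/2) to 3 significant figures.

E[T] ≈ 13800 hours

If T ~ Lognormal(μ,σ) then ln T ~ Normal(μ,σ), so the p-quantile of ln T is μ + z_p·σ.
ln(1450) = 7.279 and ln(31300) = 10.35; z_{0.1} = -1.282, z_{0.9} = 1.282.
σ = (10.35 − 7.279)/(1.282 − (-1.282)) = 1.199.
μ = 7.279 − (-1.282)·1.199 = 8.815.
E[T] = exp(μ + σ²/2) = exp(8.815 + 0.7183) = 13800 hours.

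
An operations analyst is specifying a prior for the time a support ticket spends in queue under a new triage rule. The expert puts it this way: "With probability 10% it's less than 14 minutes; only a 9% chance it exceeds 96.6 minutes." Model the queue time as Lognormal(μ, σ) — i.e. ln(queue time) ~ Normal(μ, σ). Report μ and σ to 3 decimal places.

If T ~ Lognormal(μ,σ) then ln T ~ Normal(μ,σ), so the p-quantile of ln T is μ + z_p·σ.
ln(14) = 2.639 and ln(96.6) = 4.571; z_{0.1} = -1.282, z_{0.91} = 1.341.
σ = (4.571 − 2.639)/(1.341 − (-1.282)) = 0.737.
μ = 2.639 − (-1.282)·0.737 = 3.583.

μ ≈ 3.583, σ ≈ 0.737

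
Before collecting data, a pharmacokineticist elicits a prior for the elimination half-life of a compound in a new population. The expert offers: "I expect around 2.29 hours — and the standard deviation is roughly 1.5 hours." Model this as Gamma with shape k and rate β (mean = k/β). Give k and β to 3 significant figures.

k ≈ 2.33, β ≈ 1.02

For Gamma(k, rate β): mean = k/β, variance = k/β², so CV = 1/√k.
CV = SD/mean = 1.5/2.29 = 0.655, hence k = 1/CV² = 2.33.
Then β = k/mean = 2.33/2.29 = 1.02.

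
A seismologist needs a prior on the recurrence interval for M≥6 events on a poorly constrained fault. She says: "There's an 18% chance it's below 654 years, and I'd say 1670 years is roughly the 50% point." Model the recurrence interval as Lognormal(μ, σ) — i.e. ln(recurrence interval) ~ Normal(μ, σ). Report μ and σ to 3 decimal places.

If T ~ Lognormal(μ,σ) then ln T ~ Normal(μ,σ), so the p-quantile of ln T is μ + z_p·σ.
ln(654) = 6.483 and ln(1670) = 7.421; z_{0.18} = -0.9154, z_{0.5} = 0.
σ = (7.421 − 6.483)/(0 − (-0.9154)) = 1.024.
μ = 6.483 − (-0.9154)·1.024 = 7.421.

μ ≈ 7.421, σ ≈ 1.024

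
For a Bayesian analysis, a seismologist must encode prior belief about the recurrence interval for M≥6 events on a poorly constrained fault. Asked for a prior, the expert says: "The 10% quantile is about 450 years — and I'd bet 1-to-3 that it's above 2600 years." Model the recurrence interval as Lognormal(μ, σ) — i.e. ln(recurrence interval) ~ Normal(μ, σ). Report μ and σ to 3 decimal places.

If T ~ Lognormal(μ,σ) then ln T ~ Normal(μ,σ), so the p-quantile of ln T is μ + z_p·σ.
ln(450) = 6.109 and ln(2600) = 7.863; z_{0.1} = -1.282, z_{0.75} = 0.6745.
σ = (7.863 − 6.109)/(0.6745 − (-1.282)) = 0.897.
μ = 6.109 − (-1.282)·0.897 = 7.258.

μ ≈ 7.258, σ ≈ 0.897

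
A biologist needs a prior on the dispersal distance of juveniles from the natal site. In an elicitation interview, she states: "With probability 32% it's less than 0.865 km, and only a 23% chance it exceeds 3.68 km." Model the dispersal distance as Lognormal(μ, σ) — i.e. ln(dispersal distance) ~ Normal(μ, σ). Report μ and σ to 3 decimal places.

μ ≈ 0.416, σ ≈ 1.200

If T ~ Lognormal(μ,σ) then ln T ~ Normal(μ,σ), so the p-quantile of ln T is μ + z_p·σ.
ln(0.865) = -0.145 and ln(3.68) = 1.303; z_{0.32} = -0.4677, z_{0.77} = 0.7388.
σ = (1.303 − -0.145)/(0.7388 − (-0.4677)) = 1.200.
μ = -0.145 − (-0.4677)·1.200 = 0.416.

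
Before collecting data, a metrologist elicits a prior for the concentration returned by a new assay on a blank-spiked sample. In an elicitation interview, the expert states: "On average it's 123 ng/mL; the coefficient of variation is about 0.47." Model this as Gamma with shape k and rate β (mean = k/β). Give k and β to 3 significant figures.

For Gamma(k, rate β): mean = k/β, variance = k/β², so CV = 1/√k.
CV = 0.47, hence k = 1/CV² = 4.53.
Then β = k/mean = 4.53/123 = 0.0368.

k ≈ 4.53, β ≈ 0.0368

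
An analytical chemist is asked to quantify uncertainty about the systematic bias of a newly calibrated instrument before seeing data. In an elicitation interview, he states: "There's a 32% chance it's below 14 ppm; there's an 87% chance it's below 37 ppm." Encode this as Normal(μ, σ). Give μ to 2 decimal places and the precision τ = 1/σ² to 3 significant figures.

The p-quantile of Normal(μ,σ) is μ + z_p·σ, with z_{0.32} = -0.4677 and z_{0.87} = 1.126.
Eliminate σ: μ = (z₂·x₁ − z₁·x₂)/(z₂ − z₁) = (1.126·14 − (-0.4677)·37)/1.594 = 20.75.
Then σ = (x₂ − x₁)/(z₂ − z₁) = (37 − 14)/1.594 = 14.43.
Precision τ = 1/σ² = 1/14.43² = 0.0048.

μ = 20.75, τ = 0.0048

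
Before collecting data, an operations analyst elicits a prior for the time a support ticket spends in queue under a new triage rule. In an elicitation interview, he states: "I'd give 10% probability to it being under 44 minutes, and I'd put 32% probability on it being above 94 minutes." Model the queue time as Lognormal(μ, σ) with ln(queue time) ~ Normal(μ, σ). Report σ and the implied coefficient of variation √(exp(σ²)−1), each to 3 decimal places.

If T ~ Lognormal(μ,σ) then ln T ~ Normal(μ,σ), so the p-quantile of ln T is μ + z_p·σ.
ln(44) = 3.784 and ln(94) = 4.543; z_{0.1} = -1.282, z_{0.68} = 0.4677.
σ = (4.543 − 3.784)/(0.4677 − (-1.282)) = 0.434.
μ = 3.784 − (-1.282)·0.434 = 4.340.
CV = √(exp(σ²)−1) = √(exp(0.1883)−1) = 0.455.

σ ≈ 0.434, CV ≈ 0.455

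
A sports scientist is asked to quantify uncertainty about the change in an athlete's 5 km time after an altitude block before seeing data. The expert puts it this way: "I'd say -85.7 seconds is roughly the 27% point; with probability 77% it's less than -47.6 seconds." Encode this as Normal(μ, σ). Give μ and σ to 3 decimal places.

For Normal(μ,σ), the p-quantile is μ + z_p·σ. Here z_{0.27} = -0.6128, z_{0.77} = 0.7388.
So -85.7 = μ − 0.6128σ and -47.6 = μ + 0.7388σ.
Subtracting: σ = (-47.6 − -85.7)/(0.7388 − (-0.6128)) = 28.188.
Then μ = -85.7 − (-0.6128)·28.188 = -68.426.

μ = -68.426, σ = 28.188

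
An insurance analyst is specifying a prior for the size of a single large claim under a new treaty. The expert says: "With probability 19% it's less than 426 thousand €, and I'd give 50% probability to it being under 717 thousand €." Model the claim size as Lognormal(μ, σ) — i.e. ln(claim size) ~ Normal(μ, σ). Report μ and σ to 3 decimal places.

μ ≈ 6.575, σ ≈ 0.593

If T ~ Lognormal(μ,σ) then ln T ~ Normal(μ,σ), so the p-quantile of ln T is μ + z_p·σ.
ln(426) = 6.054 and ln(717) = 6.575; z_{0.19} = -0.8779, z_{0.5} = 0.
σ = (6.575 − 6.054)/(0 − (-0.8779)) = 0.593.
μ = 6.054 − (-0.8779)·0.593 = 6.575.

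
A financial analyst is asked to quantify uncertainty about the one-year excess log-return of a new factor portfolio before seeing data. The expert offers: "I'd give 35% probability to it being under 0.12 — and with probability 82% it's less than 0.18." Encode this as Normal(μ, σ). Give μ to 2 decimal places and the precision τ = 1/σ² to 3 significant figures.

μ = 0.14, τ = 470

The p-quantile of Normal(μ,σ) is μ + z_p·σ, with z_{0.35} = -0.3853 and z_{0.82} = 0.9154.
Eliminate σ: μ = (z₂·x₁ − z₁·x₂)/(z₂ − z₁) = (0.9154·0.12 − (-0.3853)·0.18)/1.301 = 0.14.
Then σ = (x₂ − x₁)/(z₂ − z₁) = (0.18 − 0.12)/1.301 = 0.05.
Precision τ = 1/σ² = 1/0.04613² = 470.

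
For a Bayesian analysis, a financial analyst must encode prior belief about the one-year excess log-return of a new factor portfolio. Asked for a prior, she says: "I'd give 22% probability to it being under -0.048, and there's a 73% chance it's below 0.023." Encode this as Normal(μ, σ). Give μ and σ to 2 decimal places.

μ = -0.01, σ = 0.05

The p-quantile of Normal(μ,σ) is μ + z_p·σ, with z_{0.22} = -0.7722 and z_{0.73} = 0.6128.
Eliminate σ: μ = (z₂·x₁ − z₁·x₂)/(z₂ − z₁) = (0.6128·-0.048 − (-0.7722)·0.023)/1.385 = -0.01.
Then σ = (x₂ − x₁)/(z₂ − z₁) = (0.023 − -0.048)/1.385 = 0.05.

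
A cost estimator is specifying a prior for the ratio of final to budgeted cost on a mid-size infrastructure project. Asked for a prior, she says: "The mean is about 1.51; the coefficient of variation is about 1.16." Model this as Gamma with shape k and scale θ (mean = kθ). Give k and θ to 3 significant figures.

k ≈ 0.743, θ ≈ 2.03

For Gamma(k, scale θ): mean = kθ, variance = kθ², so CV = 1/√k.
CV = 1.16, hence k = 1/CV² = 0.743.
Then θ = mean/k = 1.51/0.743 = 2.03.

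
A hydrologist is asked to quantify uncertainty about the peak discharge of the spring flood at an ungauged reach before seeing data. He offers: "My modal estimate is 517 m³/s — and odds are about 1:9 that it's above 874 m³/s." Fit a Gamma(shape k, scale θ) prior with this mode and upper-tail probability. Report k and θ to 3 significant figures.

k ≈ 7.86, θ ≈ 75.3

Gamma(k,θ) with k>1 has mode (k−1)θ, so θ = 517/(k−1).
Need P(X < 874) = 0.9 with θ tied to k this way. Start at k = 2, θ = 517: P(X<874) ≈ 0.504.
Too low — raise k to concentrate. Iterating converges to k ≈ 7.86.
Then θ = 517/(7.86−1) ≈ 75.3.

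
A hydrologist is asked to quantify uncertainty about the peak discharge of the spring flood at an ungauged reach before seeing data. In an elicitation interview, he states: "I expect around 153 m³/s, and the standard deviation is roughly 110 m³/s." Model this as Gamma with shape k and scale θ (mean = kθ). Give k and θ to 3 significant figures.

For Gamma(k, scale θ): mean = kθ, variance = kθ², so CV = 1/√k.
CV = SD/mean = 110/153 = 0.719, hence k = 1/CV² = 1.93.
Then θ = mean/k = 153/1.93 = 79.1.

k ≈ 1.93, θ ≈ 79.1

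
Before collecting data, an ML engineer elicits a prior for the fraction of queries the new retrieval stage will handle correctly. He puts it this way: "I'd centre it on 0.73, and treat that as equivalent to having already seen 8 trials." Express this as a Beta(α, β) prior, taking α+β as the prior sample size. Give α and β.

α = 5.84, β = 2.16

Under the effective-sample-size interpretation, Beta(α, β) has prior mean α/(α+β) and prior sample size α+β.
So α+β = 8 and α/(α+β) = 0.73, giving α = 0.73·8 = 5.84 and β = 8 − 5.84 = 2.16.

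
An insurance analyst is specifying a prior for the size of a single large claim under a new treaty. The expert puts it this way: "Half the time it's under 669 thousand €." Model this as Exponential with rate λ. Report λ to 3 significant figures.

λ ≈ 0.00104

Exponential median = ln 2 / λ, so λ = ln 2 / 669.0 = 0.00104.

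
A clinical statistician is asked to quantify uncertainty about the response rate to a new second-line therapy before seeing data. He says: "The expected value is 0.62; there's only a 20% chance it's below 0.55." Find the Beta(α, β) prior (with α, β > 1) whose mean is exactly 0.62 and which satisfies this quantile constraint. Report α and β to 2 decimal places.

α ≈ 20.75, β ≈ 12.72

With mean 0.62 fixed, write α = 0.62s, β = 0.38s where s = α+β.
Need P(θ < 0.55) = 0.2 under Beta(0.62s, 0.38s). Normal approximation: (q−m)/√(m(1−m)/s) ≈ z_{0.2} = -0.842, so s ≈ 0.62·0.38·(-0.842)²/(0.55−0.62)² = 34.1.
At s = 34.1: P(θ<0.55) ≈ 0.198. Adjusting to match 0.2 gives s ≈ 33.47.
So α = 0.62·33.47 ≈ 20.75, β = 0.38·33.47 ≈ 12.72.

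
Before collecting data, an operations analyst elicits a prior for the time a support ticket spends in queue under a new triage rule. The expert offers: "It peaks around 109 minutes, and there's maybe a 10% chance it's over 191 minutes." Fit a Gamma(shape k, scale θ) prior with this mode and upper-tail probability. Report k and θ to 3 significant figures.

Gamma(k,θ) with k>1 has mode (k−1)θ, so θ = 109/(k−1).
Need P(X < 191) = 0.9 with θ tied to k this way. Start at k = 2, θ = 109: P(X<191) ≈ 0.523.
Too low — raise k to concentrate. Iterating converges to k ≈ 7.04.
Then θ = 109/(7.04−1) ≈ 18.1.

k ≈ 7.04, θ ≈ 18.1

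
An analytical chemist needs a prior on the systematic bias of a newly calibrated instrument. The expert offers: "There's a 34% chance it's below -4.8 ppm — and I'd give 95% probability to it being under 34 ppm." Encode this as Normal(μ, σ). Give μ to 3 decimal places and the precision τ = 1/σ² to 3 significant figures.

μ = 2.979, τ = 0.00281

The p-quantile of Normal(μ,σ) is μ + z_p·σ, with z_{0.34} = -0.4125 and z_{0.95} = 1.645.
Eliminate σ: μ = (z₂·x₁ − z₁·x₂)/(z₂ − z₁) = (1.645·-4.8 − (-0.4125)·34)/2.057 = 2.979.
Then σ = (x₂ − x₁)/(z₂ − z₁) = (34 − -4.8)/2.057 = 18.860.
Precision τ = 1/σ² = 1/18.86² = 0.00281.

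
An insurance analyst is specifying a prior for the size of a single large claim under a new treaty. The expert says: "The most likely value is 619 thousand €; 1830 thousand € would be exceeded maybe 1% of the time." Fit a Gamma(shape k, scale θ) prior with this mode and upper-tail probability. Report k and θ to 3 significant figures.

k ≈ 4.84, θ ≈ 161

Gamma(k,θ) with k>1 has mode (k−1)θ, so θ = 619/(k−1).
Need P(X < 1830) = 0.99 with θ tied to k this way. Start at k = 2, θ = 619: P(X<1830) ≈ 0.794.
Too low — raise k to concentrate. Iterating converges to k ≈ 4.84.
Then θ = 619/(4.84−1) ≈ 161.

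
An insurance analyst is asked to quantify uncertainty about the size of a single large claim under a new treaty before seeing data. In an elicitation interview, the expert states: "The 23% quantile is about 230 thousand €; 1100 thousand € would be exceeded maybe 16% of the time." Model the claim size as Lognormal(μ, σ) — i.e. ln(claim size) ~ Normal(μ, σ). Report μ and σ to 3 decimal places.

If T ~ Lognormal(μ,σ) then ln T ~ Normal(μ,σ), so the p-quantile of ln T is μ + z_p·σ.
ln(230) = 5.438 and ln(1100) = 7.003; z_{0.23} = -0.7388, z_{0.84} = 0.9945.
σ = (7.003 − 5.438)/(0.9945 − (-0.7388)) = 0.903.
μ = 5.438 − (-0.7388)·0.903 = 6.105.

μ ≈ 6.105, σ ≈ 0.903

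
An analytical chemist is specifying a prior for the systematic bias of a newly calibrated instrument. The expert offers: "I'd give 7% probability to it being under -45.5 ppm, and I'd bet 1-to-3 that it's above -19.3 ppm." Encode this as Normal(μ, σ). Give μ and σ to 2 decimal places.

For Normal(μ,σ), the p-quantile is μ + z_p·σ. Here z_{0.07} = -1.476, z_{0.75} = 0.6745.
So -45.5 = μ − 1.476σ and -19.3 = μ + 0.6745σ.
Subtracting: σ = (-19.3 − -45.5)/(0.6745 − (-1.476)) = 12.18.
Then μ = -45.5 − (-1.476)·12.18 = -27.52.

μ = -27.52, σ = 12.18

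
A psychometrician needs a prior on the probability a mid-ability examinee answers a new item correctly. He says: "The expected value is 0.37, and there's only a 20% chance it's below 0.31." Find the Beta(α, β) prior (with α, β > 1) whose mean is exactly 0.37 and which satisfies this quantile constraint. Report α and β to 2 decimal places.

α ≈ 17.29, β ≈ 29.43

With mean 0.37 fixed, write α = 0.37s, β = 0.63s where s = α+β.
Need P(θ < 0.31) = 0.2 under Beta(0.37s, 0.63s). Normal approximation: (q−m)/√(m(1−m)/s) ≈ z_{0.2} = -0.842, so s ≈ 0.37·0.63·(-0.842)²/(0.31−0.37)² = 45.9.
At s = 45.9: P(θ<0.31) ≈ 0.202. Adjusting to match 0.2 gives s ≈ 46.72.
So α = 0.37·46.72 ≈ 17.29, β = 0.63·46.72 ≈ 29.43.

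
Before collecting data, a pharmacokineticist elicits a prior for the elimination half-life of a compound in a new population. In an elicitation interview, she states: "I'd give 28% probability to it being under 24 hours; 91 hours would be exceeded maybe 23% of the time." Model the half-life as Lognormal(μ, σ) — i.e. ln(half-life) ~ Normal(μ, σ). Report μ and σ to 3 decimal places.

If T ~ Lognormal(μ,σ) then ln T ~ Normal(μ,σ), so the p-quantile of ln T is μ + z_p·σ.
ln(24) = 3.178 and ln(91) = 4.511; z_{0.28} = -0.5828, z_{0.77} = 0.7388.
σ = (4.511 − 3.178)/(0.7388 − (-0.5828)) = 1.008.
μ = 3.178 − (-0.5828)·1.008 = 3.766.

μ ≈ 3.766, σ ≈ 1.008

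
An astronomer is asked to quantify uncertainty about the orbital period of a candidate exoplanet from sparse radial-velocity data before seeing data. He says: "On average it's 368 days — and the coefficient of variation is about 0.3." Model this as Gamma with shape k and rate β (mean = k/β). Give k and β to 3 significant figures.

For Gamma(k, rate β): mean = k/β, variance = k/β², so CV = 1/√k.
CV = 0.3, hence k = 1/CV² = 11.1.
Then β = k/mean = 11.1/368 = 0.0302.

k ≈ 11.1, β ≈ 0.0302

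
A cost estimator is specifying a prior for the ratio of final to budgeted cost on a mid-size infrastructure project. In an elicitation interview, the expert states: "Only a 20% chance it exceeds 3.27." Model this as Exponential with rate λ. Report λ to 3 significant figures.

P(T > 3.27) = e^(−λ·3.27) = 0.2, so λ = −ln(0.2)/3.27 = 0.492.

λ ≈ 0.492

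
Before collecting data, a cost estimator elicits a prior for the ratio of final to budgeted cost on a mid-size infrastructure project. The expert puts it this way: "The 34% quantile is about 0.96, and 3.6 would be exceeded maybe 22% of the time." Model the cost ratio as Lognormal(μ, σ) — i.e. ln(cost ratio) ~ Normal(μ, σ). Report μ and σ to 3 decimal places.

μ ≈ 0.419, σ ≈ 1.116

If T ~ Lognormal(μ,σ) then ln T ~ Normal(μ,σ), so the p-quantile of ln T is μ + z_p·σ.
ln(0.96) = -0.04082 and ln(3.6) = 1.281; z_{0.34} = -0.4125, z_{0.78} = 0.7722.
σ = (1.281 − -0.04082)/(0.7722 − (-0.4125)) = 1.116.
μ = -0.04082 − (-0.4125)·1.116 = 0.419.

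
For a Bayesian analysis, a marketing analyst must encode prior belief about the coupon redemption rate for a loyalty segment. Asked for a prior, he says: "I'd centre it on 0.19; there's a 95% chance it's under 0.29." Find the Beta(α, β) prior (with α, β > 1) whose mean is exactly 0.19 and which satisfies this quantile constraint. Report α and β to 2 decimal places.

With mean 0.19 fixed, write α = 0.19s, β = 0.81s where s = α+β.
Need P(θ < 0.29) = 0.95 under Beta(0.19s, 0.81s). Normal approximation: (q−m)/√(m(1−m)/s) ≈ z_{0.95} = 1.64, so s ≈ 0.19·0.81·(1.64)²/(0.29−0.19)² = 41.6.
At s = 41.6: P(θ<0.29) ≈ 0.940. Adjusting to match 0.95 gives s ≈ 47.21.
So α = 0.19·47.21 ≈ 8.97, β = 0.81·47.21 ≈ 38.24.

α ≈ 8.97, β ≈ 38.24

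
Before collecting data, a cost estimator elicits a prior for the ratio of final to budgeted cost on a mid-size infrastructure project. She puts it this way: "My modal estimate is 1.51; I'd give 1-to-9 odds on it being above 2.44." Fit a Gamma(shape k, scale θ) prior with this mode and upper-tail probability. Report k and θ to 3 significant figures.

Gamma(k,θ) with k>1 has mode (k−1)θ, so θ = 1.51/(k−1).
Need P(X < 2.44) = 0.9 with θ tied to k this way. Start at k = 2, θ = 1.51: P(X<2.44) ≈ 0.480.
Too low — raise k to concentrate. Iterating converges to k ≈ 9.17.
Then θ = 1.51/(9.17−1) ≈ 0.185.

k ≈ 9.17, θ ≈ 0.185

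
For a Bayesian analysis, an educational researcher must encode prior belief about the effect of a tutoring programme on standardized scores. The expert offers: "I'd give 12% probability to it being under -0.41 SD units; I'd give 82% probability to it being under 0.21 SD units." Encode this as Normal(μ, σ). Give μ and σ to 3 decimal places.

The p-quantile of Normal(μ,σ) is μ + z_p·σ, with z_{0.12} = -1.175 and z_{0.82} = 0.9154.
Eliminate σ: μ = (z₂·x₁ − z₁·x₂)/(z₂ − z₁) = (0.9154·-0.41 − (-1.175)·0.21)/2.09 = -0.061.
Then σ = (x₂ − x₁)/(z₂ − z₁) = (0.21 − -0.41)/2.09 = 0.297.

μ = -0.061, σ = 0.297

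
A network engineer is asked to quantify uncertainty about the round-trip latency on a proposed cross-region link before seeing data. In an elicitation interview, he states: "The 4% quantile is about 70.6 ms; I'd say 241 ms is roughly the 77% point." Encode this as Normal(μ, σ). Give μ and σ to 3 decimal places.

μ = 190.428, σ = 68.447

For Normal(μ,σ), the p-quantile is μ + z_p·σ. Here z_{0.04} = -1.751, z_{0.77} = 0.7388.
So 70.6 = μ − 1.751σ and 241 = μ + 0.7388σ.
Subtracting: σ = (241 − 70.6)/(0.7388 − (-1.751)) = 68.447.
Then μ = 70.6 − (-1.751)·68.447 = 190.428.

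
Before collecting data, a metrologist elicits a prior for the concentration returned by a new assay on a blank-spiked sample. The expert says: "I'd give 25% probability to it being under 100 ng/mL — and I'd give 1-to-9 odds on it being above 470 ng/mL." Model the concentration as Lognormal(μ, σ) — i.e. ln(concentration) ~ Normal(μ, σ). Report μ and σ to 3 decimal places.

If T ~ Lognormal(μ,σ) then ln T ~ Normal(μ,σ), so the p-quantile of ln T is μ + z_p·σ.
ln(100) = 4.605 and ln(470) = 6.153; z_{0.25} = -0.6745, z_{0.9} = 1.282.
σ = (6.153 − 4.605)/(1.282 − (-0.6745)) = 0.791.
μ = 4.605 − (-0.6745)·0.791 = 5.139.

μ ≈ 5.139, σ ≈ 0.791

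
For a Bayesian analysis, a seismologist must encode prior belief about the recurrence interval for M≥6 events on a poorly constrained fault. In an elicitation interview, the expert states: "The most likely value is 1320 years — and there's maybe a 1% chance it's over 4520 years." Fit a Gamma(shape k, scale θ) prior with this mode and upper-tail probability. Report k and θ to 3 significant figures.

k ≈ 3.88, θ ≈ 459

Gamma(k,θ) with k>1 has mode (k−1)θ, so θ = 1320/(k−1).
Need P(X < 4520) = 0.99 with θ tied to k this way. Start at k = 2, θ = 1320: P(X<4520) ≈ 0.856.
Too low — raise k to concentrate. Iterating converges to k ≈ 3.88.
Then θ = 1320/(3.88−1) ≈ 459.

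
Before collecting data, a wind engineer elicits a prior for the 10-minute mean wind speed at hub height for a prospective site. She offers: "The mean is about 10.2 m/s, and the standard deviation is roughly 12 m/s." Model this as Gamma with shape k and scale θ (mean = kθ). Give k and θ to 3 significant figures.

k ≈ 0.722, θ ≈ 14.1

For Gamma(k, scale θ): mean = kθ, variance = kθ², so CV = 1/√k.
CV = SD/mean = 12/10.2 = 1.176, hence k = 1/CV² = 0.722.
Then θ = mean/k = 10.2/0.722 = 14.1.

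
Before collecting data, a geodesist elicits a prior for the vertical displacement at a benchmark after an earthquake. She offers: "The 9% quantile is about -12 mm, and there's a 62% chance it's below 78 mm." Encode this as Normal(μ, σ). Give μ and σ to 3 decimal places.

μ = 61.299, σ = 54.670

The p-quantile of Normal(μ,σ) is μ + z_p·σ, with z_{0.09} = -1.341 and z_{0.62} = 0.3055.
Eliminate σ: μ = (z₂·x₁ − z₁·x₂)/(z₂ − z₁) = (0.3055·-12 − (-1.341)·78)/1.646 = 61.299.
Then σ = (x₂ − x₁)/(z₂ − z₁) = (78 − -12)/1.646 = 54.670.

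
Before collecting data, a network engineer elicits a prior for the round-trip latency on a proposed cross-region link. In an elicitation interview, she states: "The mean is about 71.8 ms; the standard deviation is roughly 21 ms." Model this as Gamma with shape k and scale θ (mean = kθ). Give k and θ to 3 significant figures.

k ≈ 11.7, θ ≈ 6.14

For Gamma(k, scale θ): mean = kθ, variance = kθ², so CV = 1/√k.
CV = SD/mean = 21/71.8 = 0.2925, hence k = 1/CV² = 11.7.
Then θ = mean/k = 71.8/11.7 = 6.14.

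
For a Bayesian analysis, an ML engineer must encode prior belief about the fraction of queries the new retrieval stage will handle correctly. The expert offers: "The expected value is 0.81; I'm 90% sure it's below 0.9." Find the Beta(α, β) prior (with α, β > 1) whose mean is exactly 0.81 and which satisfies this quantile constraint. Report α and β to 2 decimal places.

With mean 0.81 fixed, write α = 0.81s, β = 0.19s where s = α+β.
Need P(θ < 0.9) = 0.9 under Beta(0.81s, 0.19s). Normal approximation: (q−m)/√(m(1−m)/s) ≈ z_{0.9} = 1.28, so s ≈ 0.81·0.19·(1.28)²/(0.9−0.81)² = 31.2.
At s = 31.2: P(θ<0.9) ≈ 0.920. Adjusting to match 0.9 gives s ≈ 26.77.
So α = 0.81·26.77 ≈ 21.68, β = 0.19·26.77 ≈ 5.09.

α ≈ 21.68, β ≈ 5.09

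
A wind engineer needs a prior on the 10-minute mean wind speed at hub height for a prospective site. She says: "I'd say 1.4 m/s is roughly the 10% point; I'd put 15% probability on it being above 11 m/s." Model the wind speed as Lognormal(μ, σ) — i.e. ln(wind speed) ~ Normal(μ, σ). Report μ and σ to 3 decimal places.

μ ≈ 1.476, σ ≈ 0.889

If T ~ Lognormal(μ,σ) then ln T ~ Normal(μ,σ), so the p-quantile of ln T is μ + z_p·σ.
ln(1.4) = 0.3365 and ln(11) = 2.398; z_{0.1} = -1.282, z_{0.85} = 1.036.
σ = (2.398 − 0.3365)/(1.036 − (-1.282)) = 0.889.
μ = 0.3365 − (-1.282)·0.889 = 1.476.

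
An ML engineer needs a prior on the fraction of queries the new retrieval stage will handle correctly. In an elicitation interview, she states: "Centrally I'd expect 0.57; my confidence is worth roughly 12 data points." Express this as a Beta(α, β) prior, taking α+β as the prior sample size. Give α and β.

Under the effective-sample-size interpretation, Beta(α, β) has prior mean α/(α+β) and prior sample size α+β.
So α+β = 12 and α/(α+β) = 0.57, giving α = 0.57·12 = 6.84 and β = 12 − 6.84 = 5.16.

α = 6.84, β = 5.16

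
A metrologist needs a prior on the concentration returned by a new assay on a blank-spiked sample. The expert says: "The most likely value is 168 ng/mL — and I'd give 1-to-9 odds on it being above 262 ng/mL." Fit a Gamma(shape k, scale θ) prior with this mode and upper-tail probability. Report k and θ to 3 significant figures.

k ≈ 10.5, θ ≈ 17.7

Gamma(k,θ) with k>1 has mode (k−1)θ, so θ = 168/(k−1).
Need P(X < 262) = 0.9 with θ tied to k this way. Start at k = 2, θ = 168: P(X<262) ≈ 0.462.
Too low — raise k to concentrate. Iterating converges to k ≈ 10.5.
Then θ = 168/(10.5−1) ≈ 17.7.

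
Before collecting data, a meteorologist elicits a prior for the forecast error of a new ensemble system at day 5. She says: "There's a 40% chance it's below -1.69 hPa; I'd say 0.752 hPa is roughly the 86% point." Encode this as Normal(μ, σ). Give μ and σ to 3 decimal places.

For Normal(μ,σ), the p-quantile is μ + z_p·σ. Here z_{0.4} = -0.2533, z_{0.86} = 1.08.
So -1.69 = μ − 0.2533σ and 0.752 = μ + 1.08σ.
Subtracting: σ = (0.752 − -1.69)/(1.08 − (-0.2533)) = 1.831.
Then μ = -1.69 − (-0.2533)·1.831 = -1.226.

μ = -1.226, σ = 1.831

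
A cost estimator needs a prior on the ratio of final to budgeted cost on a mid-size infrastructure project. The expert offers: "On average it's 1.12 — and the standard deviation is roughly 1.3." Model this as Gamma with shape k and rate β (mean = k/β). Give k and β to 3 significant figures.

For Gamma(k, rate β): mean = k/β, variance = k/β², so CV = 1/√k.
CV = SD/mean = 1.3/1.12 = 1.161, hence k = 1/CV² = 0.742.
Then β = k/mean = 0.742/1.12 = 0.663.

k ≈ 0.742, β ≈ 0.663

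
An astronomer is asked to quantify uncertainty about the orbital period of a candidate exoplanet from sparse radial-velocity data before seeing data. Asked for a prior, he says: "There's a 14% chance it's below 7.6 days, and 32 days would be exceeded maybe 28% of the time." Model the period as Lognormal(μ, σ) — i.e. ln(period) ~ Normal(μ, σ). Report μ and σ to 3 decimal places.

μ ≈ 2.962, σ ≈ 0.864

If T ~ Lognormal(μ,σ) then ln T ~ Normal(μ,σ), so the p-quantile of ln T is μ + z_p·σ.
ln(7.6) = 2.028 and ln(32) = 3.466; z_{0.14} = -1.08, z_{0.72} = 0.5828.
σ = (3.466 − 2.028)/(0.5828 − (-1.08)) = 0.864.
μ = 2.028 − (-1.08)·0.864 = 2.962.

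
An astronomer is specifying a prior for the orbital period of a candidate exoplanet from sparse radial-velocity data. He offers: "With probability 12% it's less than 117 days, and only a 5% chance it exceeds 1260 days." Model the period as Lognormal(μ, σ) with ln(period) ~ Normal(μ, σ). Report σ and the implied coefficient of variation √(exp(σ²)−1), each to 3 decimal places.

If T ~ Lognormal(μ,σ) then ln T ~ Normal(μ,σ), so the p-quantile of ln T is μ + z_p·σ.
ln(117) = 4.762 and ln(1260) = 7.139; z_{0.12} = -1.175, z_{0.95} = 1.645.
σ = (7.139 − 4.762)/(1.645 − (-1.175)) = 0.843.
μ = 4.762 − (-1.175)·0.843 = 5.753.
CV = √(exp(σ²)−1) = √(exp(0.7104)−1) = 1.017.

σ ≈ 0.843, CV ≈ 1.017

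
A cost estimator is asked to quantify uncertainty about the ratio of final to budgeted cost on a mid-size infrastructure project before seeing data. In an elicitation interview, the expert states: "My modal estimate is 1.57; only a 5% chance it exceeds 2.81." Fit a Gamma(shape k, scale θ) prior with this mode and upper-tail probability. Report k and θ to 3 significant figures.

Gamma(k,θ) with k>1 has mode (k−1)θ, so θ = 1.57/(k−1).
Need P(X < 2.81) = 0.95 with θ tied to k this way. Start at k = 2, θ = 1.57: P(X<2.81) ≈ 0.534.
Too low — raise k to concentrate. Iterating converges to k ≈ 9.23.
Then θ = 1.57/(9.23−1) ≈ 0.191.

k ≈ 9.23, θ ≈ 0.191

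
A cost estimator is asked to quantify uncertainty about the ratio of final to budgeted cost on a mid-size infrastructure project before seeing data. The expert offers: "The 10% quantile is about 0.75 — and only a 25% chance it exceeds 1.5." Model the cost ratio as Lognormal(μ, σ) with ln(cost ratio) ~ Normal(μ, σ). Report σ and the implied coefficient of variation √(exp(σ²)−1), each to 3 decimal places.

σ ≈ 0.354, CV ≈ 0.366

If T ~ Lognormal(μ,σ) then ln T ~ Normal(μ,σ), so the p-quantile of ln T is μ + z_p·σ.
ln(0.75) = -0.2877 and ln(1.5) = 0.4055; z_{0.1} = -1.282, z_{0.75} = 0.6745.
σ = (0.4055 − -0.2877)/(0.6745 − (-1.282)) = 0.354.
μ = -0.2877 − (-1.282)·0.354 = 0.166.
CV = √(exp(σ²)−1) = √(exp(0.1256)−1) = 0.366.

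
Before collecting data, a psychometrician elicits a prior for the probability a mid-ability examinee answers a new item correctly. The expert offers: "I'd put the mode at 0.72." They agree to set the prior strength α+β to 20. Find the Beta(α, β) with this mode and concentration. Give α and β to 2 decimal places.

For α,β > 1 the Beta mode is (α−1)/(α+β−2). With α+β = 20, the mode is (α−1)/18.
Set (α−1)/18 = 0.72 → α = 1 + 0.72·18 = 13.96.
β = 20 − α = 6.04.

α = 13.96, β = 6.04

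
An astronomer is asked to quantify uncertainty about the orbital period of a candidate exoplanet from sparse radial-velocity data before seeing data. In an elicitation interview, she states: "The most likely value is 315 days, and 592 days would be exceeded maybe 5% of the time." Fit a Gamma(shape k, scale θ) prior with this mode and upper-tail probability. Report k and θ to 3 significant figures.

Gamma(k,θ) with k>1 has mode (k−1)θ, so θ = 315/(k−1).
Need P(X < 592) = 0.95 with θ tied to k this way. Start at k = 2, θ = 315: P(X<592) ≈ 0.560.
Too low — raise k to concentrate. Iterating converges to k ≈ 7.99.
Then θ = 315/(7.99−1) ≈ 45.1.

k ≈ 7.99, θ ≈ 45.1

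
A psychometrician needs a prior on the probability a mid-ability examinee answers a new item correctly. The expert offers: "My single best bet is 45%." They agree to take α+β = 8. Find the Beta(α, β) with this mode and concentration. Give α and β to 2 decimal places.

α = 3.70, β = 4.30

For α,β > 1 the Beta mode is (α−1)/(α+β−2). With α+β = 8, the mode is (α−1)/6.
Set (α−1)/6 = 0.45 → α = 1 + 0.45·6 = 3.70.
β = 8 − α = 4.30.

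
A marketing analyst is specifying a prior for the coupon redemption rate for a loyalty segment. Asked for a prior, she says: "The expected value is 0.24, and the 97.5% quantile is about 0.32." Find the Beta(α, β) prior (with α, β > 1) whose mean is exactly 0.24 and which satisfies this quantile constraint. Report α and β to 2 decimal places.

α ≈ 28.79, β ≈ 91.16

With mean 0.24 fixed, write α = 0.24s, β = 0.76s where s = α+β.
Need P(θ < 0.32) = 0.975 under Beta(0.24s, 0.76s). Normal approximation: (q−m)/√(m(1−m)/s) ≈ z_{0.975} = 1.96, so s ≈ 0.24·0.76·(1.96)²/(0.32−0.24)² = 109.5.
At s = 109.5: P(θ<0.32) ≈ 0.970. Adjusting to match 0.975 gives s ≈ 119.95.
So α = 0.24·119.95 ≈ 28.79, β = 0.76·119.95 ≈ 91.16.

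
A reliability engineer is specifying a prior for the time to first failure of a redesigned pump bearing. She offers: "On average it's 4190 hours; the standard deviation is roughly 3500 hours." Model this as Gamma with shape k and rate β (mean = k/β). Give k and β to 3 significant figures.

For Gamma(k, rate β): mean = k/β, variance = k/β², so CV = 1/√k.
CV = SD/mean = 3500/4190 = 0.8353, hence k = 1/CV² = 1.43.
Then β = k/mean = 1.43/4190 = 0.000342.

k ≈ 1.43, β ≈ 0.000342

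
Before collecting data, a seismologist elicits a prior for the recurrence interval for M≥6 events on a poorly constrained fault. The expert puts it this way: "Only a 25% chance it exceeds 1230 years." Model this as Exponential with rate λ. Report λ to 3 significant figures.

P(T > 1230.0) = e^(−λ·1230.0) = 0.25, so λ = −ln(0.25)/1230.0 = 0.00113.

λ ≈ 0.00113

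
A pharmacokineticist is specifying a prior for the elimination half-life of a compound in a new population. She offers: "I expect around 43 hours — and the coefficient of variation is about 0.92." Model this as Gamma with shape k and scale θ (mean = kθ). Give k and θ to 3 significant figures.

For Gamma(k, scale θ): mean = kθ, variance = kθ², so CV = 1/√k.
CV = 0.92, hence k = 1/CV² = 1.18.
Then θ = mean/k = 43/1.18 = 36.4.

k ≈ 1.18, θ ≈ 36.4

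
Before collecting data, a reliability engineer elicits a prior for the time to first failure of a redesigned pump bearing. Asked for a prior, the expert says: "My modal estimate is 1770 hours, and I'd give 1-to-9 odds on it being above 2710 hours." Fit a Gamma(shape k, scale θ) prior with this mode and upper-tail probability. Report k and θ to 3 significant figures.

k ≈ 11.3, θ ≈ 172

Gamma(k,θ) with k>1 has mode (k−1)θ, so θ = 1770/(k−1).
Need P(X < 2710) = 0.9 with θ tied to k this way. Start at k = 2, θ = 1770: P(X<2710) ≈ 0.453.
Too low — raise k to concentrate. Iterating converges to k ≈ 11.3.
Then θ = 1770/(11.3−1) ≈ 172.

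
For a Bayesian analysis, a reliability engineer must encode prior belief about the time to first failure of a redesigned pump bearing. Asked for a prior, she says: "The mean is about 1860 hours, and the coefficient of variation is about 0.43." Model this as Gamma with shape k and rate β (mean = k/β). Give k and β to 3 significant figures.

For Gamma(k, rate β): mean = k/β, variance = k/β², so CV = 1/√k.
CV = 0.43, hence k = 1/CV² = 5.41.
Then β = k/mean = 5.41/1860 = 0.00291.

k ≈ 5.41, β ≈ 0.00291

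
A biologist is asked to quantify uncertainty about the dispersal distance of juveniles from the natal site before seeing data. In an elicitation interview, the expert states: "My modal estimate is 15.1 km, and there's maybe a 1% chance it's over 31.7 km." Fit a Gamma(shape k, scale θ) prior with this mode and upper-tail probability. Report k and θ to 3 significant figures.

Gamma(k,θ) with k>1 has mode (k−1)θ, so θ = 15.1/(k−1).
Need P(X < 31.7) = 0.99 with θ tied to k this way. Start at k = 2, θ = 15.1: P(X<31.7) ≈ 0.620.
Too low — raise k to concentrate. Iterating converges to k ≈ 9.85.
Then θ = 15.1/(9.85−1) ≈ 1.71.

k ≈ 9.85, θ ≈ 1.71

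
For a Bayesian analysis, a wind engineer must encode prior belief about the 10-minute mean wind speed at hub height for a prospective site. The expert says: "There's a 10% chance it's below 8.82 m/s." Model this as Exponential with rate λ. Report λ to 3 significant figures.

λ ≈ 0.0119

P(T < 8.82) = 1 − e^(−λ·8.82) = 0.1, so λ = −ln(1−0.1)/8.82 = −ln(0.9)/8.82 = 0.0119.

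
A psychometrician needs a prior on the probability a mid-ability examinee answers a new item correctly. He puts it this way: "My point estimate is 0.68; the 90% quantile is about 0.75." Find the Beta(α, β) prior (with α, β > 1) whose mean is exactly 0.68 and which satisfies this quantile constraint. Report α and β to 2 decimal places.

With mean 0.68 fixed, write α = 0.68s, β = 0.32s where s = α+β.
Need P(θ < 0.75) = 0.9 under Beta(0.68s, 0.32s). Normal approximation: (q−m)/√(m(1−m)/s) ≈ z_{0.9} = 1.28, so s ≈ 0.68·0.32·(1.28)²/(0.75−0.68)² = 72.9.
At s = 72.9: P(θ<0.75) ≈ 0.905. Adjusting to match 0.9 gives s ≈ 70.15.
So α = 0.68·70.15 ≈ 47.70, β = 0.32·70.15 ≈ 22.45.

α ≈ 47.70, β ≈ 22.45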